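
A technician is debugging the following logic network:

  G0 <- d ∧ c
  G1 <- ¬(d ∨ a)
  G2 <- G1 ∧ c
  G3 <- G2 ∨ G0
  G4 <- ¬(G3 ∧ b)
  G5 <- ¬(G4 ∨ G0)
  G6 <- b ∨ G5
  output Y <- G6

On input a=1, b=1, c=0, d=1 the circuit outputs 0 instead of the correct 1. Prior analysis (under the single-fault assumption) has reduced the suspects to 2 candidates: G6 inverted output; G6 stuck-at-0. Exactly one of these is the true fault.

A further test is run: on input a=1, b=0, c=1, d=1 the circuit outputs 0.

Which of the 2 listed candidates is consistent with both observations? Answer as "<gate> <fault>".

Evaluate each candidate on input a=1, b=0, c=1, d=1:
  G6 inverted output: G0=1, G1=0, G2=0, G3=1, G4=1, G5=0, G6=1 [inverted output] → 1 — eliminated
  G6 stuck-at-0: G0=1, G1=0, G2=0, G3=1, G4=1, G5=0, G6=0 [stuck-at-0] → 0 — matches
Only G6 stuck-at-0 reproduces the observed 0.

G6 stuck-at-0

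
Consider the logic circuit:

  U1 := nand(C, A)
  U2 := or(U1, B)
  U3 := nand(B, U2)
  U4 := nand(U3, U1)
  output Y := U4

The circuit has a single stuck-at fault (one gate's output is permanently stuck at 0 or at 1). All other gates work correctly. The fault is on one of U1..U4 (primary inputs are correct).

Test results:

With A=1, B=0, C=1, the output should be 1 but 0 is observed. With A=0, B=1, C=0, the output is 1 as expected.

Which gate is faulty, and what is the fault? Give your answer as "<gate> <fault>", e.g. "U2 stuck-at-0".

Fault-free values for test 1 (A=1, B=0, C=1): U1=0, U2=0, U3=1, U4=1, giving Y=1. Observed 0.
Test 1: faults giving observed 0 are {U1 stuck-at-1, U4 stuck-at-0}.
Test 2 (A=0, B=1, C=0): fault-free U1=1, U2=1, U3=0, U4=1 → 1; observed 1. Eliminates U4 stuck-at-0.
Only U1 stuck-at-1 is consistent with every test.

U1 stuck-at-1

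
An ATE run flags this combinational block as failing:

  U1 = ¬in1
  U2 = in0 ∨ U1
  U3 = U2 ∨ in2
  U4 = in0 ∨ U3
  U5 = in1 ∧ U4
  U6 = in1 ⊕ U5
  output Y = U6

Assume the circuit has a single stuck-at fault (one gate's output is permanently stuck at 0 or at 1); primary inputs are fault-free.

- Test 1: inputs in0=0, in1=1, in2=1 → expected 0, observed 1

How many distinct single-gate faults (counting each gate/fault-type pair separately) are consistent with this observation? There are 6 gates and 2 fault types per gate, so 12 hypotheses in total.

Fault-free: U1=0, U2=0, U3=1, U4=1, U5=1, U6=0 → 0. Observed 1.
  U1 stuck-at-0: output 0 ✗
  U1 stuck-at-1: output 0 ✗
  U2 stuck-at-0: output 0 ✗
  U2 stuck-at-1: output 0 ✗
  U3 stuck-at-0: output 1 ✓
  U3 stuck-at-1: output 0 ✗
  U4 stuck-at-0: output 1 ✓
  U4 stuck-at-1: output 0 ✗
  U5 stuck-at-0: output 1 ✓
  U5 stuck-at-1: output 0 ✗
  U6 stuck-at-0: output 0 ✗
  U6 stuck-at-1: output 1 ✓
Consistent faults: {U3 stuck-at-0, U4 stuck-at-0, U5 stuck-at-0, U6 stuck-at-1} — 4 in all.

4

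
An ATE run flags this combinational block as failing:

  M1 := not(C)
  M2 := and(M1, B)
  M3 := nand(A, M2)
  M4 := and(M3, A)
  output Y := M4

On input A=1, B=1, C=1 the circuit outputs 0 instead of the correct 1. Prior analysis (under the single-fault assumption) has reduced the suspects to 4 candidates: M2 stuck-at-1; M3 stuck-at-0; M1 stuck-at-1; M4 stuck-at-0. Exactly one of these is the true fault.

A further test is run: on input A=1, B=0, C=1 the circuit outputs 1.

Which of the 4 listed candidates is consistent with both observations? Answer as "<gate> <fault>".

Evaluate each candidate on input A=1, B=0, C=1:
  M2 stuck-at-1: M1=0, M2=1 [stuck-at-1], M3=0, M4=0 → 0 — eliminated
  M3 stuck-at-0: M1=0, M2=0, M3=0 [stuck-at-0], M4=0 → 0 — eliminated
  M1 stuck-at-1: M1=1 [stuck-at-1], M2=0, M3=1, M4=1 → 1 — matches
  M4 stuck-at-0: M1=0, M2=0, M3=1, M4=0 [stuck-at-0] → 0 — eliminated
Only M1 stuck-at-1 reproduces the observed 1.

M1 stuck-at-1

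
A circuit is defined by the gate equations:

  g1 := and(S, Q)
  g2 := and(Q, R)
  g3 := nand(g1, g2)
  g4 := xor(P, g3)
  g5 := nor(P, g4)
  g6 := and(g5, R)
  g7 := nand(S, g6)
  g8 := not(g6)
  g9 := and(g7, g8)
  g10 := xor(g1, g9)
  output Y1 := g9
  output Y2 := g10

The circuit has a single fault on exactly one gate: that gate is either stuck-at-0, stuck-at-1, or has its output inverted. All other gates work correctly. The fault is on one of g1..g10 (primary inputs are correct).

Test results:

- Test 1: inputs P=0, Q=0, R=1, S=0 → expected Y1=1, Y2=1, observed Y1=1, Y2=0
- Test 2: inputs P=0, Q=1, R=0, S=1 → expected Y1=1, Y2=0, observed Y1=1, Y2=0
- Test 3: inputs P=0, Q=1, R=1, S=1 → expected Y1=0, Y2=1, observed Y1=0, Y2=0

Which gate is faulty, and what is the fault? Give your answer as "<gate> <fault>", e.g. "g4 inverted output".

Fault-free values for test 1 (P=0, Q=0, R=1, S=0): g1=0, g2=0, g3=1, g4=1, g5=0, g6=0, g7=1, g8=1, g9=1, g10=1, giving Y1=1, Y2=1. Observed Y1=1, Y2=0.
Test 1: faults giving observed Y1=1, Y2=0 are {g1 stuck-at-1, g1 inverted output, g10 stuck-at-0, g10 inverted output}.
Test 2 (P=0, Q=1, R=0, S=1): fault-free g1=1, g2=0, g3=1, g4=1, g5=0, g6=0, g7=1, g8=1, g9=1, g10=0 → Y1=1, Y2=0; observed Y1=1, Y2=0. Eliminates g1 inverted output, g10 inverted output.
Test 3 (P=0, Q=1, R=1, S=1): fault-free g1=1, g2=1, g3=0, g4=0, g5=1, g6=1, g7=0, g8=0, g9=0, g10=1 → Y1=0, Y2=1; observed Y1=0, Y2=0. Eliminates g1 stuck-at-1.
Only g10 stuck-at-0 is consistent with every test.

g10 stuck-at-0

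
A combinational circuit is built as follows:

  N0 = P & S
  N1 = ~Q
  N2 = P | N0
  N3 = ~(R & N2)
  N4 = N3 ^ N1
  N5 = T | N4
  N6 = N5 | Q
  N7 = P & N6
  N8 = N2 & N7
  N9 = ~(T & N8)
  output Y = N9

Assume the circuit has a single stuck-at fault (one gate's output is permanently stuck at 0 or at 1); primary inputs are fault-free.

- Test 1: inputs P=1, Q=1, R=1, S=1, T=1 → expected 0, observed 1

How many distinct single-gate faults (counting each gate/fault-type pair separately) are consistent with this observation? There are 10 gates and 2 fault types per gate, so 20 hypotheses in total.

Fault-free: N0=1, N1=0, N2=1, N3=0, N4=0, N5=1, N6=1, N7=1, N8=1, N9=0 → 0. Observed 1.
  N0: none of the 2 fault types match ✗
  N1: none of the 2 fault types match ✗
  N2: stuck-at-0 ✓; others ✗
  N3: none of the 2 fault types match ✗
  N4: none of the 2 fault types match ✗
  N5: none of the 2 fault types match ✗
  N6: stuck-at-0 ✓; others ✗
  N7: stuck-at-0 ✓; others ✗
  N8: stuck-at-0 ✓; others ✗
  N9: stuck-at-1 ✓; others ✗
Consistent faults: {N2 stuck-at-0, N6 stuck-at-0, N7 stuck-at-0, N8 stuck-at-0, N9 stuck-at-1} — 5 in all.

5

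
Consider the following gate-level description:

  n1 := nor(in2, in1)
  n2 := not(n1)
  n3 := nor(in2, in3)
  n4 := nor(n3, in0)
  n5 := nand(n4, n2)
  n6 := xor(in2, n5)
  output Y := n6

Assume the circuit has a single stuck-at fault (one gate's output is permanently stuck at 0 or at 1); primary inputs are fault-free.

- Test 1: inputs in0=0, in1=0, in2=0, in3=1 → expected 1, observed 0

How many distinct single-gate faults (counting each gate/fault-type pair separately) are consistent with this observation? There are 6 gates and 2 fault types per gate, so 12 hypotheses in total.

Fault-free: n1=1, n2=0, n3=0, n4=1, n5=1, n6=1 → 1. Observed 0.
  n1 stuck-at-0: output 0 ✓
  n1 stuck-at-1: output 1 ✗
  n2 stuck-at-0: output 1 ✗
  n2 stuck-at-1: output 0 ✓
  n3 stuck-at-0: output 1 ✗
  n3 stuck-at-1: output 1 ✗
  n4 stuck-at-0: output 1 ✗
  n4 stuck-at-1: output 1 ✗
  n5 stuck-at-0: output 0 ✓
  n5 stuck-at-1: output 1 ✗
  n6 stuck-at-0: output 0 ✓
  n6 stuck-at-1: output 1 ✗
Consistent faults: {n1 stuck-at-0, n2 stuck-at-1, n5 stuck-at-0, n6 stuck-at-0} — 4 in all.

4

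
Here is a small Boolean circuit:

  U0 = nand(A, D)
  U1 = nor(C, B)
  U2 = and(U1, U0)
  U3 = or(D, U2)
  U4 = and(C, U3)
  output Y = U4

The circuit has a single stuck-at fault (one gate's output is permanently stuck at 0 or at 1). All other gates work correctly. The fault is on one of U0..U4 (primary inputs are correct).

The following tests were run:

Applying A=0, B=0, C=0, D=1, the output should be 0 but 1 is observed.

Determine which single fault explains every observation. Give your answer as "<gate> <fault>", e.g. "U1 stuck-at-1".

Fault-free values for test 1 (A=0, B=0, C=0, D=1): U0=1, U1=1, U2=1, U3=1, U4=0, giving Y=0. Observed 1.
Test 1: faults giving observed 1 are {U4 stuck-at-1}.
Only U4 stuck-at-1 is consistent with every test.

U4 stuck-at-1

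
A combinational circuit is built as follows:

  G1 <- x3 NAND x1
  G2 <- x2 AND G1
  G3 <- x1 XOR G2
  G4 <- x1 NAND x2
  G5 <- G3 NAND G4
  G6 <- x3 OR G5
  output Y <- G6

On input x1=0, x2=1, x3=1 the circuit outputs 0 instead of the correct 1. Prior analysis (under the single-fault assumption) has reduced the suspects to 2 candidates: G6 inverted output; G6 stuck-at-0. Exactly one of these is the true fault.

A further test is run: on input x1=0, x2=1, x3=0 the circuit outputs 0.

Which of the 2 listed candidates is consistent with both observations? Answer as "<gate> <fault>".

Evaluate each candidate on input x1=0, x2=1, x3=0:
  G6 inverted output: G1=1, G2=1, G3=1, G4=1, G5=0, G6=1 [inverted output] → 1 — eliminated
  G6 stuck-at-0: G1=1, G2=1, G3=1, G4=1, G5=0, G6=0 [stuck-at-0] → 0 — matches
Only G6 stuck-at-0 reproduces the observed 0.

G6 stuck-at-0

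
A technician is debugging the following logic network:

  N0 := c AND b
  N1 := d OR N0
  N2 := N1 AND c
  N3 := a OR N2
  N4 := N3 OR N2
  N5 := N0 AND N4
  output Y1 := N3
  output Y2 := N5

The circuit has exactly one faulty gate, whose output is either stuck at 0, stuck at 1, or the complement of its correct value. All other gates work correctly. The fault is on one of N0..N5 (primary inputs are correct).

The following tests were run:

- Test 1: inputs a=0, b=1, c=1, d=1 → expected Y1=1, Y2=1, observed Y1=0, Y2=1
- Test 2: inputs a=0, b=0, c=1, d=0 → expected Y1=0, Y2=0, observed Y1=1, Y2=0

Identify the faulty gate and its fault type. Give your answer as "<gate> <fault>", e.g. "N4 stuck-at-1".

Fault-free values for test 1 (a=0, b=1, c=1, d=1): N0=1, N1=1, N2=1, N3=1, N4=1, N5=1, giving Y1=1, Y2=1. Observed Y1=0, Y2=1.
Test 1: faults giving observed Y1=0, Y2=1 are {N3 stuck-at-0, N3 inverted output}.
Test 2 (a=0, b=0, c=1, d=0): fault-free N0=0, N1=0, N2=0, N3=0, N4=0, N5=0 → Y1=0, Y2=0; observed Y1=1, Y2=0. Eliminates N3 stuck-at-0.
Only N3 inverted output is consistent with every test.

N3 inverted output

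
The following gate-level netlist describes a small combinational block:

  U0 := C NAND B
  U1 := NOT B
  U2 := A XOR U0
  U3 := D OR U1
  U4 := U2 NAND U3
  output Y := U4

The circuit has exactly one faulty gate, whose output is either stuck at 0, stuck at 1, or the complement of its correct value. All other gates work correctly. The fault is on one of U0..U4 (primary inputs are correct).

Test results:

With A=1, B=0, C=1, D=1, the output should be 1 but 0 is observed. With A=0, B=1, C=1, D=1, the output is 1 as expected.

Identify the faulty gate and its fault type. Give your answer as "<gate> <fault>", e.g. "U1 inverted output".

Fault-free values for test 1 (A=1, B=0, C=1, D=1): U0=1, U1=1, U2=0, U3=1, U4=1, giving Y=1. Observed 0.
Test 1: faults giving observed 0 are {U0 stuck-at-0, U0 inverted output, U2 stuck-at-1, U2 inverted output, U4 stuck-at-0, U4 inverted output}.
Test 2 (A=0, B=1, C=1, D=1): fault-free U0=0, U1=0, U2=0, U3=1, U4=1 → 1; observed 1. Eliminates U0 inverted output, U2 stuck-at-1, U2 inverted output, U4 stuck-at-0, U4 inverted output.
Only U0 stuck-at-0 is consistent with every test.

U0 stuck-at-0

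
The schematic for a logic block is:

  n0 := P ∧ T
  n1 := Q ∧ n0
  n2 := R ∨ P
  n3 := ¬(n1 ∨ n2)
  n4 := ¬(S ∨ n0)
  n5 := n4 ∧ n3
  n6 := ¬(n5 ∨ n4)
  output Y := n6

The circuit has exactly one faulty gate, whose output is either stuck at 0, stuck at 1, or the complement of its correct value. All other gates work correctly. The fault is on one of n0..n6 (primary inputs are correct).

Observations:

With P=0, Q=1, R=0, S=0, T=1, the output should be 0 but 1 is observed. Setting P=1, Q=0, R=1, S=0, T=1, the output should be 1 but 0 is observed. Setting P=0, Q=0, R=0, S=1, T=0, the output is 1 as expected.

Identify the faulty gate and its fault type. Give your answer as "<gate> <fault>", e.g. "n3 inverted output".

Fault-free values for test 1 (P=0, Q=1, R=0, S=0, T=1): n0=0, n1=0, n2=0, n3=1, n4=1, n5=1, n6=0, giving Y=0. Observed 1.
Test 1: faults giving observed 1 are {n0 stuck-at-1, n0 inverted output, n4 stuck-at-0, n4 inverted output, n6 stuck-at-1, n6 inverted output}.
Test 2 (P=1, Q=0, R=1, S=0, T=1): fault-free n0=1, n1=0, n2=1, n3=0, n4=0, n5=0, n6=1 → 1; observed 0. Eliminates n0 stuck-at-1, n4 stuck-at-0, n6 stuck-at-1.
Test 3 (P=0, Q=0, R=0, S=1, T=0): fault-free n0=0, n1=0, n2=0, n3=1, n4=0, n5=0, n6=1 → 1; observed 1. Eliminates n4 inverted output, n6 inverted output.
Only n0 inverted output is consistent with every test.

n0 inverted output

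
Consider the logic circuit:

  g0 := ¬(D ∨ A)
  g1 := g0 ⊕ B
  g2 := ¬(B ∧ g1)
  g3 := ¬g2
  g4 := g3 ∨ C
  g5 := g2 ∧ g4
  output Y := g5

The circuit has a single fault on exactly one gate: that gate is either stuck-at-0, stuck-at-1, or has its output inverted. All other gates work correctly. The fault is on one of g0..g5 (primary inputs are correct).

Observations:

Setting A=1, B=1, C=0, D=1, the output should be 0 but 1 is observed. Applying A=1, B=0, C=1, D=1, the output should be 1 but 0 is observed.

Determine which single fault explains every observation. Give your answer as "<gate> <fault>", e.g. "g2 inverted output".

g5 inverted output

Fault-free values for test 1 (A=1, B=1, C=0, D=1): g0=0, g1=1, g2=0, g3=1, g4=1, g5=0, giving Y=0. Observed 1.
Test 1: faults giving observed 1 are {g5 stuck-at-1, g5 inverted output}.
Test 2 (A=1, B=0, C=1, D=1): fault-free g0=0, g1=0, g2=1, g3=0, g4=1, g5=1 → 1; observed 0. Eliminates g5 stuck-at-1.
Only g5 inverted output is consistent with every test.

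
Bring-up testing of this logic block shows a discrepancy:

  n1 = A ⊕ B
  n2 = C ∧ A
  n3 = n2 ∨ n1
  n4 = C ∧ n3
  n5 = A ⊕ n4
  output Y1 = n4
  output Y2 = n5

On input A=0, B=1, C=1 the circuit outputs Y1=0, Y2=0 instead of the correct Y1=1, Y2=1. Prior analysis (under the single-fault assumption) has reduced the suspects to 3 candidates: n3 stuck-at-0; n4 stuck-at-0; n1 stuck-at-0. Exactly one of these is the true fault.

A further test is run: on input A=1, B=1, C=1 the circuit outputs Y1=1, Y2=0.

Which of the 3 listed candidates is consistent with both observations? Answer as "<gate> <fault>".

Evaluate each candidate on input A=1, B=1, C=1:
  n3 stuck-at-0: n1=0, n2=1, n3=0 [stuck-at-0], n4=0, n5=1 → Y1=0, Y2=1 — eliminated
  n4 stuck-at-0: n1=0, n2=1, n3=1, n4=0 [stuck-at-0], n5=1 → Y1=0, Y2=1 — eliminated
  n1 stuck-at-0: n1=0 [stuck-at-0], n2=1, n3=1, n4=1, n5=0 → Y1=1, Y2=0 — matches
Only n1 stuck-at-0 reproduces the observed Y1=1, Y2=0.

n1 stuck-at-0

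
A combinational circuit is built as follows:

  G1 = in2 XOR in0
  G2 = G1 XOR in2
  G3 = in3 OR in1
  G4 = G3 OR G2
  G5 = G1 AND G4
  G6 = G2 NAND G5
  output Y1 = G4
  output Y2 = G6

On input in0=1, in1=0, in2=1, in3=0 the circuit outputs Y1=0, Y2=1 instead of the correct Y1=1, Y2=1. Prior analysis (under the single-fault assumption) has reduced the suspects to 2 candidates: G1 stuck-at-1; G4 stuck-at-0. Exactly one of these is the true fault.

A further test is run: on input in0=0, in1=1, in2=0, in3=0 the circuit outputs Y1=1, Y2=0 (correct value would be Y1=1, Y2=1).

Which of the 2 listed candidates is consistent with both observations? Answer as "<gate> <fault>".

G1 stuck-at-1

Evaluate each candidate on input in0=0, in1=1, in2=0, in3=0:
  G1 stuck-at-1: G1=1 [stuck-at-1], G2=1, G3=1, G4=1, G5=1, G6=0 → Y1=1, Y2=0 — matches
  G4 stuck-at-0: G1=0, G2=0, G3=1, G4=0 [stuck-at-0], G5=0, G6=1 → Y1=0, Y2=1 — eliminated
Only G1 stuck-at-1 reproduces the observed Y1=1, Y2=0.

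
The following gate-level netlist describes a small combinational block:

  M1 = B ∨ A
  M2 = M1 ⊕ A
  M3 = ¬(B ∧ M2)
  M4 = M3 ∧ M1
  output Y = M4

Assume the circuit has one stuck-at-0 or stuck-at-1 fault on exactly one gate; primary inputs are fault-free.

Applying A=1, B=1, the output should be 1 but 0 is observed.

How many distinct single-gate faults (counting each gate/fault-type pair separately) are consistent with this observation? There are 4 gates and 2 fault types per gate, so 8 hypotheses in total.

4

Fault-free: M1=1, M2=0, M3=1, M4=1 → 1. Observed 0.
  M1 stuck-at-0: output 0 ✓
  M1 stuck-at-1: output 1 ✗
  M2 stuck-at-0: output 1 ✗
  M2 stuck-at-1: output 0 ✓
  M3 stuck-at-0: output 0 ✓
  M3 stuck-at-1: output 1 ✗
  M4 stuck-at-0: output 0 ✓
  M4 stuck-at-1: output 1 ✗
Consistent faults: {M1 stuck-at-0, M2 stuck-at-1, M3 stuck-at-0, M4 stuck-at-0} — 4 in all.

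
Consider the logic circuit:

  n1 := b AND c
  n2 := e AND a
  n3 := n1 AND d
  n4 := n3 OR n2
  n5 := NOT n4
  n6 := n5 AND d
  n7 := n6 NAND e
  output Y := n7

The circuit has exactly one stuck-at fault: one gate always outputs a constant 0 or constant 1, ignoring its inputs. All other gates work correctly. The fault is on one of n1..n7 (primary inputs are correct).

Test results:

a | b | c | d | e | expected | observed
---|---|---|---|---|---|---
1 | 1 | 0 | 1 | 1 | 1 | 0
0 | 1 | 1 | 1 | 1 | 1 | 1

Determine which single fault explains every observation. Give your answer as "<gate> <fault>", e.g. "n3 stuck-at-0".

n2 stuck-at-0

Fault-free values for test 1 (a=1, b=1, c=0, d=1, e=1): n1=0, n2=1, n3=0, n4=1, n5=0, n6=0, n7=1, giving Y=1. Observed 0.
Test 1: faults giving observed 0 are {n2 stuck-at-0, n4 stuck-at-0, n5 stuck-at-1, n6 stuck-at-1, n7 stuck-at-0}.
Test 2 (a=0, b=1, c=1, d=1, e=1): fault-free n1=1, n2=0, n3=1, n4=1, n5=0, n6=0, n7=1 → 1; observed 1. Eliminates n4 stuck-at-0, n5 stuck-at-1, n6 stuck-at-1, n7 stuck-at-0.
Only n2 stuck-at-0 is consistent with every test.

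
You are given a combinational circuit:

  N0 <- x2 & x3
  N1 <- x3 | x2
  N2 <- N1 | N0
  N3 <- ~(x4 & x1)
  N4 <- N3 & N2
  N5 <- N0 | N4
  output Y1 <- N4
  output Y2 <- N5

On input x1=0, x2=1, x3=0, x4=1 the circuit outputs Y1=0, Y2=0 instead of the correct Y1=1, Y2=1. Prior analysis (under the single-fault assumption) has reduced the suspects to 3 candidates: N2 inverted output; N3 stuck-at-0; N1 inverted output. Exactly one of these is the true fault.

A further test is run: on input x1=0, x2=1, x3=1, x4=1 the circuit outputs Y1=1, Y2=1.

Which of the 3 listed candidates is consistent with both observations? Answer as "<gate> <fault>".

N1 inverted output

Evaluate each candidate on input x1=0, x2=1, x3=1, x4=1:
  N2 inverted output: N0=1, N1=1, N2=0 [inverted output], N3=1, N4=0, N5=1 → Y1=0, Y2=1 — eliminated
  N3 stuck-at-0: N0=1, N1=1, N2=1, N3=0 [stuck-at-0], N4=0, N5=1 → Y1=0, Y2=1 — eliminated
  N1 inverted output: N0=1, N1=0 [inverted output], N2=1, N3=1, N4=1, N5=1 → Y1=1, Y2=1 — matches
Only N1 inverted output reproduces the observed Y1=1, Y2=1.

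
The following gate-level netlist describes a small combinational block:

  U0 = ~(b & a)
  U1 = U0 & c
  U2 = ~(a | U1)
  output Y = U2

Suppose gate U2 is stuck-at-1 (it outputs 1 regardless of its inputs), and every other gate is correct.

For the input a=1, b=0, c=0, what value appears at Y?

1

Propagate with U2 forced: U0=1, U1=0, U2=1 [stuck-at-1].
So Y = 1. (Without the fault it would be 0.)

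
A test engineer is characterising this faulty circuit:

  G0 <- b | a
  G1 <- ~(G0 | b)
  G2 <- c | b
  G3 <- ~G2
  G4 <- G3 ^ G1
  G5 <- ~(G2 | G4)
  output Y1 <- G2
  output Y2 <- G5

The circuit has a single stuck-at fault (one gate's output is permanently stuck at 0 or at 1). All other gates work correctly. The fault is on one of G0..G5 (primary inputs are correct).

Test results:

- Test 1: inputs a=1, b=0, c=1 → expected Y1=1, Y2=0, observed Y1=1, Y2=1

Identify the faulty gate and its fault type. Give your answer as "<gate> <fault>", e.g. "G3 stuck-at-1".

G5 stuck-at-1

Fault-free values for test 1 (a=1, b=0, c=1): G0=1, G1=0, G2=1, G3=0, G4=0, G5=0, giving Y1=1, Y2=0. Observed Y1=1, Y2=1.
Test 1: faults giving observed Y1=1, Y2=1 are {G5 stuck-at-1}.
Only G5 stuck-at-1 is consistent with every test.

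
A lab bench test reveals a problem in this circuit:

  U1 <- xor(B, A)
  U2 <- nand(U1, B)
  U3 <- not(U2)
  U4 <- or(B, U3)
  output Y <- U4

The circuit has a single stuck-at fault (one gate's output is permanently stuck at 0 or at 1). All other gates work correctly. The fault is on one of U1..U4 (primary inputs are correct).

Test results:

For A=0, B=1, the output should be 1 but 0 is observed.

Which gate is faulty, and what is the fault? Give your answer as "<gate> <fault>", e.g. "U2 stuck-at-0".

U4 stuck-at-0

Fault-free values for test 1 (A=0, B=1): U1=1, U2=0, U3=1, U4=1, giving Y=1. Observed 0.
Test 1: faults giving observed 0 are {U4 stuck-at-0}.
Only U4 stuck-at-0 is consistent with every test.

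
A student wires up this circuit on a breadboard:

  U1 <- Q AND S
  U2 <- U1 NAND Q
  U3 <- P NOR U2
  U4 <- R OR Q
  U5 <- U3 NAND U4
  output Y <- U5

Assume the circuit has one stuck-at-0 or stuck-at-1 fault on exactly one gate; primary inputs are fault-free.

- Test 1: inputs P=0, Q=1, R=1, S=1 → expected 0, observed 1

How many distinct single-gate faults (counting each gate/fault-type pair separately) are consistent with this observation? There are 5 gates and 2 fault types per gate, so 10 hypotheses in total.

Fault-free: U1=1, U2=0, U3=1, U4=1, U5=0 → 0. Observed 1.
  U1 stuck-at-0: output 1 ✓
  U1 stuck-at-1: output 0 ✗
  U2 stuck-at-0: output 0 ✗
  U2 stuck-at-1: output 1 ✓
  U3 stuck-at-0: output 1 ✓
  U3 stuck-at-1: output 0 ✗
  U4 stuck-at-0: output 1 ✓
  U4 stuck-at-1: output 0 ✗
  U5 stuck-at-0: output 0 ✗
  U5 stuck-at-1: output 1 ✓
Consistent faults: {U1 stuck-at-0, U2 stuck-at-1, U3 stuck-at-0, U4 stuck-at-0, U5 stuck-at-1} — 5 in all.

5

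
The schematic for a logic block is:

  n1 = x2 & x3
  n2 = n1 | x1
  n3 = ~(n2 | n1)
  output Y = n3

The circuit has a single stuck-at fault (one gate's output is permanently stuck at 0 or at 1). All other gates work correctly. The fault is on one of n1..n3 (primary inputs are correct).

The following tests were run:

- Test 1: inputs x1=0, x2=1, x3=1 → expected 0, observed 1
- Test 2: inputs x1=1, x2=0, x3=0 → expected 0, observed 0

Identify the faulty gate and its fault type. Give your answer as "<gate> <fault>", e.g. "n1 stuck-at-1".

Fault-free values for test 1 (x1=0, x2=1, x3=1): n1=1, n2=1, n3=0, giving Y=0. Observed 1.
Test 1: faults giving observed 1 are {n1 stuck-at-0, n3 stuck-at-1}.
Test 2 (x1=1, x2=0, x3=0): fault-free n1=0, n2=1, n3=0 → 0; observed 0. Eliminates n3 stuck-at-1.
Only n1 stuck-at-0 is consistent with every test.

n1 stuck-at-0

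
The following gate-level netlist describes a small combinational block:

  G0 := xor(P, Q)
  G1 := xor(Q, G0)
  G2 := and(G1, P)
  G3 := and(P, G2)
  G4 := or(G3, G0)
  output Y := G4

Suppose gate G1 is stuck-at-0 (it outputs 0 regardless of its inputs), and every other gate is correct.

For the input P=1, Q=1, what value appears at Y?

Propagate with G1 forced: G0=0, G1=0 [stuck-at-0], G2=0, G3=0, G4=0.
So Y = 0. (Without the fault it would be 1.)

0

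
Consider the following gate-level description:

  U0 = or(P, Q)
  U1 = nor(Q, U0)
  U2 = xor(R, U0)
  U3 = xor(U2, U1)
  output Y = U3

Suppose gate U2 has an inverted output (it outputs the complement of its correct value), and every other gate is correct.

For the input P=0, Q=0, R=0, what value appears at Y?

0

Propagate with U2 forced: U0=0, U1=1, U2=1 [inverted output], U3=0.
So Y = 0. (Without the fault it would be 1.)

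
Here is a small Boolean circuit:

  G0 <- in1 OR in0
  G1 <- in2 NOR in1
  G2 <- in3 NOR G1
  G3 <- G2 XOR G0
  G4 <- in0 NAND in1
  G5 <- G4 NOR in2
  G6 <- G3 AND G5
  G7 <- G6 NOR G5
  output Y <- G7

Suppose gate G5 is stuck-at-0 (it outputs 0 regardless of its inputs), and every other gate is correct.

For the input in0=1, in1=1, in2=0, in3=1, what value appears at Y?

1

Propagate with G5 forced: G0=1, G1=0, G2=0, G3=1, G4=0, G5=0 [stuck-at-0], G6=0, G7=1.
So Y = 1. (Without the fault it would be 0.)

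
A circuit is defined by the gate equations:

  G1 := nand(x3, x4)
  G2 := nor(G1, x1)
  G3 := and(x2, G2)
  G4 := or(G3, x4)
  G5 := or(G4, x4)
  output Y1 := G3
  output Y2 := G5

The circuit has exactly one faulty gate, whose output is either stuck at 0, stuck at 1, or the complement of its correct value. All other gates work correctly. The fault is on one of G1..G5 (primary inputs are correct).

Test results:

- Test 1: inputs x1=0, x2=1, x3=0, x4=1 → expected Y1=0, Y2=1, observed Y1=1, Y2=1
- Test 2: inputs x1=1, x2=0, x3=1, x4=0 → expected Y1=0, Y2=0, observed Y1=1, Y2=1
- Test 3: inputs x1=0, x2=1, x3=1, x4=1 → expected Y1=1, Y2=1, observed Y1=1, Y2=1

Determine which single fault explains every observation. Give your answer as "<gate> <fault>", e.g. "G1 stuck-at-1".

Fault-free values for test 1 (x1=0, x2=1, x3=0, x4=1): G1=1, G2=0, G3=0, G4=1, G5=1, giving Y1=0, Y2=1. Observed Y1=1, Y2=1.
Test 1: faults giving observed Y1=1, Y2=1 are {G1 stuck-at-0, G1 inverted output, G2 stuck-at-1, G2 inverted output, G3 stuck-at-1, G3 inverted output}.
Test 2 (x1=1, x2=0, x3=1, x4=0): fault-free G1=1, G2=0, G3=0, G4=0, G5=0 → Y1=0, Y2=0; observed Y1=1, Y2=1. Eliminates G1 stuck-at-0, G1 inverted output, G2 stuck-at-1, G2 inverted output.
Test 3 (x1=0, x2=1, x3=1, x4=1): fault-free G1=0, G2=1, G3=1, G4=1, G5=1 → Y1=1, Y2=1; observed Y1=1, Y2=1. Eliminates G3 inverted output.
Only G3 stuck-at-1 is consistent with every test.

G3 stuck-at-1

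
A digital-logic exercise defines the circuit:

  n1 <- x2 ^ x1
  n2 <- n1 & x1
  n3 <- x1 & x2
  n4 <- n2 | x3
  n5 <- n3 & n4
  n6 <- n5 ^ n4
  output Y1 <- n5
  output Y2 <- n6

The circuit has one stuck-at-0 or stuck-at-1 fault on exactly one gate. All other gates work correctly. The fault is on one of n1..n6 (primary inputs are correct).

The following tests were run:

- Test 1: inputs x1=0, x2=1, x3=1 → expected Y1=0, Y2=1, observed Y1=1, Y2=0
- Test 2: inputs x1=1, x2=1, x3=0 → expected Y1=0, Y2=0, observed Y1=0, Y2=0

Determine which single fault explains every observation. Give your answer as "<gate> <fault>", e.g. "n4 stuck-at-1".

n3 stuck-at-1

Fault-free values for test 1 (x1=0, x2=1, x3=1): n1=1, n2=0, n3=0, n4=1, n5=0, n6=1, giving Y1=0, Y2=1. Observed Y1=1, Y2=0.
Test 1: faults giving observed Y1=1, Y2=0 are {n3 stuck-at-1, n5 stuck-at-1}.
Test 2 (x1=1, x2=1, x3=0): fault-free n1=0, n2=0, n3=1, n4=0, n5=0, n6=0 → Y1=0, Y2=0; observed Y1=0, Y2=0. Eliminates n5 stuck-at-1.
Only n3 stuck-at-1 is consistent with every test.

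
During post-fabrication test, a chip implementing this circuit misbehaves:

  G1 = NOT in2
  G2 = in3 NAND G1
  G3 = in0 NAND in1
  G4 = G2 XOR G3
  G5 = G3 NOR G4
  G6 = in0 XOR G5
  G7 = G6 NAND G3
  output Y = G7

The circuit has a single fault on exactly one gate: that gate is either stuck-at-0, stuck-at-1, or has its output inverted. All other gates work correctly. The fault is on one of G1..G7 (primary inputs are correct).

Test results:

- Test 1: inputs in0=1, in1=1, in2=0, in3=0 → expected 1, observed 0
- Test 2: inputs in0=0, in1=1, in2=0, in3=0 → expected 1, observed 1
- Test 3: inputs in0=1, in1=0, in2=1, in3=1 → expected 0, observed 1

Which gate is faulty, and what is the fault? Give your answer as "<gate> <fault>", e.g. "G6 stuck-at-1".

Fault-free values for test 1 (in0=1, in1=1, in2=0, in3=0): G1=1, G2=1, G3=0, G4=1, G5=0, G6=1, G7=1, giving Y=1. Observed 0.
Test 1: faults giving observed 0 are {G3 stuck-at-1, G3 inverted output, G7 stuck-at-0, G7 inverted output}.
Test 2 (in0=0, in1=1, in2=0, in3=0): fault-free G1=1, G2=1, G3=1, G4=0, G5=0, G6=0, G7=1 → 1; observed 1. Eliminates G7 stuck-at-0, G7 inverted output.
Test 3 (in0=1, in1=0, in2=1, in3=1): fault-free G1=0, G2=1, G3=1, G4=0, G5=0, G6=1, G7=0 → 0; observed 1. Eliminates G3 stuck-at-1.
Only G3 inverted output is consistent with every test.

G3 inverted output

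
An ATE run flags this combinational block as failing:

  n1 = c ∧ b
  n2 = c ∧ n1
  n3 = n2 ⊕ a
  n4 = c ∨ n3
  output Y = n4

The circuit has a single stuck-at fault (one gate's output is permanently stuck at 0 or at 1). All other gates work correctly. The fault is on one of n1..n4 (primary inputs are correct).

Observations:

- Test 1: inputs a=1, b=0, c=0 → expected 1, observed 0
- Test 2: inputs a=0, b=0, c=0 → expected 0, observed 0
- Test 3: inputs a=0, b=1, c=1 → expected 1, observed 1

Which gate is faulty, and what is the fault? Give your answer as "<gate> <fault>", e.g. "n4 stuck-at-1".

Fault-free values for test 1 (a=1, b=0, c=0): n1=0, n2=0, n3=1, n4=1, giving Y=1. Observed 0.
Test 1: faults giving observed 0 are {n2 stuck-at-1, n3 stuck-at-0, n4 stuck-at-0}.
Test 2 (a=0, b=0, c=0): fault-free n1=0, n2=0, n3=0, n4=0 → 0; observed 0. Eliminates n2 stuck-at-1.
Test 3 (a=0, b=1, c=1): fault-free n1=1, n2=1, n3=1, n4=1 → 1; observed 1. Eliminates n4 stuck-at-0.
Only n3 stuck-at-0 is consistent with every test.

n3 stuck-at-0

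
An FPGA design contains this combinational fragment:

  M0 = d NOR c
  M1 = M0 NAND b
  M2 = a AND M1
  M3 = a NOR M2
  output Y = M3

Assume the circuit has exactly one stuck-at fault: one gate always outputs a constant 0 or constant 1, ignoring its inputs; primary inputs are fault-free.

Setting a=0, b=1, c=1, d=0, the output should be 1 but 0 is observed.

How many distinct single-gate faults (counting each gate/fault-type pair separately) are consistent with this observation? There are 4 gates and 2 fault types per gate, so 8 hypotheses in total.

2

Fault-free: M0=0, M1=1, M2=0, M3=1 → 1. Observed 0.
  M0 stuck-at-0: output 1 ✗
  M0 stuck-at-1: output 1 ✗
  M1 stuck-at-0: output 1 ✗
  M1 stuck-at-1: output 1 ✗
  M2 stuck-at-0: output 1 ✗
  M2 stuck-at-1: output 0 ✓
  M3 stuck-at-0: output 0 ✓
  M3 stuck-at-1: output 1 ✗
Consistent faults: {M2 stuck-at-1, M3 stuck-at-0} — 2 in all.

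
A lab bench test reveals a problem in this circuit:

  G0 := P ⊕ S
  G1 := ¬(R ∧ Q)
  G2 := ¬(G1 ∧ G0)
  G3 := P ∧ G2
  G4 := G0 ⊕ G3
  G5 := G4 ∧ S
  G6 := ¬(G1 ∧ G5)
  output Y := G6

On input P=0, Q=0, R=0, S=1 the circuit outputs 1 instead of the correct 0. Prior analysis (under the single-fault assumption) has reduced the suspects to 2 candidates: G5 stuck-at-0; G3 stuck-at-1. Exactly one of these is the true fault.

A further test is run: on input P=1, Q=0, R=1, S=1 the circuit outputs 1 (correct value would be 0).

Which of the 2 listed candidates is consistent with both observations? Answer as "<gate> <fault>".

G5 stuck-at-0

Evaluate each candidate on input P=1, Q=0, R=1, S=1:
  G5 stuck-at-0: G0=0, G1=1, G2=1, G3=1, G4=1, G5=0 [stuck-at-0], G6=1 → 1 — matches
  G3 stuck-at-1: G0=0, G1=1, G2=1, G3=1 [stuck-at-1], G4=1, G5=1, G6=0 → 0 — eliminated
Only G5 stuck-at-0 reproduces the observed 1.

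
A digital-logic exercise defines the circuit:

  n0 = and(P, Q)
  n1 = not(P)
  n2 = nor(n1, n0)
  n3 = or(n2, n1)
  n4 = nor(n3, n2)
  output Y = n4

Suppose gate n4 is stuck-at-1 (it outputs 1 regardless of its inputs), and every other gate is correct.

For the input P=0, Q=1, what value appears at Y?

1

Propagate with n4 forced: n0=0, n1=1, n2=0, n3=1, n4=1 [stuck-at-1].
So Y = 1. (Without the fault it would be 0.)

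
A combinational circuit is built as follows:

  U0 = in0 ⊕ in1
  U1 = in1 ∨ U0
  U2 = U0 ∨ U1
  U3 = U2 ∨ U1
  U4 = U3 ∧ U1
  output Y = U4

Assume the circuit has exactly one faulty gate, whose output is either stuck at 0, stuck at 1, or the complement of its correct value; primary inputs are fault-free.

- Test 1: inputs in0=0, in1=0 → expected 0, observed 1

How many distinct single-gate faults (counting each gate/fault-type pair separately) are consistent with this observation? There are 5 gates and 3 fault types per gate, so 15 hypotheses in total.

6

Fault-free: U0=0, U1=0, U2=0, U3=0, U4=0 → 0. Observed 1.
  U0: stuck-at-1, inverted output ✓; others ✗
  U1: stuck-at-1, inverted output ✓; others ✗
  U2: none of the 3 fault types match ✗
  U3: none of the 3 fault types match ✗
  U4: stuck-at-1, inverted output ✓; others ✗
Consistent faults: {U0 stuck-at-1, U0 inverted output, U1 stuck-at-1, U1 inverted output, U4 stuck-at-1, U4 inverted output} — 6 in all.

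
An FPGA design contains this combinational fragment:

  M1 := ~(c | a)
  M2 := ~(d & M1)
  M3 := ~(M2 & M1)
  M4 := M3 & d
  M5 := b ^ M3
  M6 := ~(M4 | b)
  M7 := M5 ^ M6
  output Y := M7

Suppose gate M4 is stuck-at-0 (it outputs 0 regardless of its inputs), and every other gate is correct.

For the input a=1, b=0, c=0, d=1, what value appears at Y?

Propagate with M4 forced: M1=0, M2=1, M3=1, M4=0 [stuck-at-0], M5=1, M6=1, M7=0.
So Y = 0. (Without the fault it would be 1.)

0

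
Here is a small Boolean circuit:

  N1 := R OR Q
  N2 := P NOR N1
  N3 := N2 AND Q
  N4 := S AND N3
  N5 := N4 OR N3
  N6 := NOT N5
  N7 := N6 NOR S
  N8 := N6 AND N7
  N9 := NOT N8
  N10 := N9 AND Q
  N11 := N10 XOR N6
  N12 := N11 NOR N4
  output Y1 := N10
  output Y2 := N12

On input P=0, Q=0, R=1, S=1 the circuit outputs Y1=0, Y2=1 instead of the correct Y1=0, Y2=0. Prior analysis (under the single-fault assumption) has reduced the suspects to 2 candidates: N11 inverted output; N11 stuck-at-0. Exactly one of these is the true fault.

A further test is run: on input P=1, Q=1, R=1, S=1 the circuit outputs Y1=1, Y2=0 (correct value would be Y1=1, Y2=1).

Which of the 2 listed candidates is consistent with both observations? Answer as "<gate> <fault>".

Evaluate each candidate on input P=1, Q=1, R=1, S=1:
  N11 inverted output: N1=1, N2=0, N3=0, N4=0, N5=0, N6=1, N7=0, N8=0, N9=1, N10=1, N11=1 [inverted output], N12=0 → Y1=1, Y2=0 — matches
  N11 stuck-at-0: N1=1, N2=0, N3=0, N4=0, N5=0, N6=1, N7=0, N8=0, N9=1, N10=1, N11=0 [stuck-at-0], N12=1 → Y1=1, Y2=1 — eliminated
Only N11 inverted output reproduces the observed Y1=1, Y2=0.

N11 inverted output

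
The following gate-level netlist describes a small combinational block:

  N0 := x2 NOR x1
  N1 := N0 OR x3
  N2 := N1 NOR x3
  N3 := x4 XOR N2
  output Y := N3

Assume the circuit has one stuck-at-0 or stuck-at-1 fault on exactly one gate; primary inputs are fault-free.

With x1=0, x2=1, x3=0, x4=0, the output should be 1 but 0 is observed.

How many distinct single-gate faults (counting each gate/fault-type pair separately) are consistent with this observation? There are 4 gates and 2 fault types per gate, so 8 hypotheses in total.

Fault-free: N0=0, N1=0, N2=1, N3=1 → 1. Observed 0.
  N0 stuck-at-0: output 1 ✗
  N0 stuck-at-1: output 0 ✓
  N1 stuck-at-0: output 1 ✗
  N1 stuck-at-1: output 0 ✓
  N2 stuck-at-0: output 0 ✓
  N2 stuck-at-1: output 1 ✗
  N3 stuck-at-0: output 0 ✓
  N3 stuck-at-1: output 1 ✗
Consistent faults: {N0 stuck-at-1, N1 stuck-at-1, N2 stuck-at-0, N3 stuck-at-0} — 4 in all.

4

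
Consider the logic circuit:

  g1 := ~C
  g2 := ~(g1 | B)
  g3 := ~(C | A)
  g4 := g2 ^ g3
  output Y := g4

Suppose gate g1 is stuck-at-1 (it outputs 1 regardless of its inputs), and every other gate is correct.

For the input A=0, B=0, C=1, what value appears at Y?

0

Propagate with g1 forced: g1=1 [stuck-at-1], g2=0, g3=0, g4=0.
So Y = 0. (Without the fault it would be 1.)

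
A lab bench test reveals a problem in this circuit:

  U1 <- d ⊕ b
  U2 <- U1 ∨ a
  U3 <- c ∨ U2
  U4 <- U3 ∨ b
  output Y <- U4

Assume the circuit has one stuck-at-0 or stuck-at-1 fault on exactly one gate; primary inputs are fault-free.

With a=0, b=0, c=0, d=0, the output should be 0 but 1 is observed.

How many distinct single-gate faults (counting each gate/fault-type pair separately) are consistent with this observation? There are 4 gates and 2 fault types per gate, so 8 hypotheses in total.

Fault-free: U1=0, U2=0, U3=0, U4=0 → 0. Observed 1.
  U1 stuck-at-0: output 0 ✗
  U1 stuck-at-1: output 1 ✓
  U2 stuck-at-0: output 0 ✗
  U2 stuck-at-1: output 1 ✓
  U3 stuck-at-0: output 0 ✗
  U3 stuck-at-1: output 1 ✓
  U4 stuck-at-0: output 0 ✗
  U4 stuck-at-1: output 1 ✓
Consistent faults: {U1 stuck-at-1, U2 stuck-at-1, U3 stuck-at-1, U4 stuck-at-1} — 4 in all.

4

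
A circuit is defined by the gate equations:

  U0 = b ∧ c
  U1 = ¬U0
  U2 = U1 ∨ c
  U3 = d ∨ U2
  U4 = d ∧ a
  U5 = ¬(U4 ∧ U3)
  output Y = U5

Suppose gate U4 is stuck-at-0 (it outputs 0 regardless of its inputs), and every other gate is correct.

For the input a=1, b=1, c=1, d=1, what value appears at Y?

1

Propagate with U4 forced: U0=1, U1=0, U2=1, U3=1, U4=0 [stuck-at-0], U5=1.
So Y = 1. (Without the fault it would be 0.)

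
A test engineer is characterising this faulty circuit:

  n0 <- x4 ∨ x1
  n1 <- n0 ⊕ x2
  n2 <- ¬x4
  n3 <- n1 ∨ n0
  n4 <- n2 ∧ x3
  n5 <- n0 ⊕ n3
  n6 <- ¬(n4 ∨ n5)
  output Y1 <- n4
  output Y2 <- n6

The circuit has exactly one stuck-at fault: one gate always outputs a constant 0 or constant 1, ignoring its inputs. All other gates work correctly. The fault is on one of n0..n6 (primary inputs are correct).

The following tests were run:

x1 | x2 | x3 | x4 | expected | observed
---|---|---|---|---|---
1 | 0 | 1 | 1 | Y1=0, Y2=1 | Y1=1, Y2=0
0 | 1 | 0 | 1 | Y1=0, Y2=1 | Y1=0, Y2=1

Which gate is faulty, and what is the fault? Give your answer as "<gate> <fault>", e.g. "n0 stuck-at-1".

Fault-free values for test 1 (x1=1, x2=0, x3=1, x4=1): n0=1, n1=1, n2=0, n3=1, n4=0, n5=0, n6=1, giving Y1=0, Y2=1. Observed Y1=1, Y2=0.
Test 1: faults giving observed Y1=1, Y2=0 are {n2 stuck-at-1, n4 stuck-at-1}.
Test 2 (x1=0, x2=1, x3=0, x4=1): fault-free n0=1, n1=0, n2=0, n3=1, n4=0, n5=0, n6=1 → Y1=0, Y2=1; observed Y1=0, Y2=1. Eliminates n4 stuck-at-1.
Only n2 stuck-at-1 is consistent with every test.

n2 stuck-at-1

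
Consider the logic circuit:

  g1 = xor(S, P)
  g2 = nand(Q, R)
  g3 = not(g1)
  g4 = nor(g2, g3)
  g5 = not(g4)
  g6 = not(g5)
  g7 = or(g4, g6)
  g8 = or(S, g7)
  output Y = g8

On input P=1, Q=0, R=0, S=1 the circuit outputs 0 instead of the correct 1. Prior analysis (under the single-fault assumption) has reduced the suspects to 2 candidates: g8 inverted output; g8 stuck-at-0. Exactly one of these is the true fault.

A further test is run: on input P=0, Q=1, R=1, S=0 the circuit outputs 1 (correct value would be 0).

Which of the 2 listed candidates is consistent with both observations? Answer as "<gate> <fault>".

g8 inverted output

Evaluate each candidate on input P=0, Q=1, R=1, S=0:
  g8 inverted output: g1=0, g2=0, g3=1, g4=0, g5=1, g6=0, g7=0, g8=1 [inverted output] → 1 — matches
  g8 stuck-at-0: g1=0, g2=0, g3=1, g4=0, g5=1, g6=0, g7=0, g8=0 [stuck-at-0] → 0 — eliminated
Only g8 inverted output reproduces the observed 1.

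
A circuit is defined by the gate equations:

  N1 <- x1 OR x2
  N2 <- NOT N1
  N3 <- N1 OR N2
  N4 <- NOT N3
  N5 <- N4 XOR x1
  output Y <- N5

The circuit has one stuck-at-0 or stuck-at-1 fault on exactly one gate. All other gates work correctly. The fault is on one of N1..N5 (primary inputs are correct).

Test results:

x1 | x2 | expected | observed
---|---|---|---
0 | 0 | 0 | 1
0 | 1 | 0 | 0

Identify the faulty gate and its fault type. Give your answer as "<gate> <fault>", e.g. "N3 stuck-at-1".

N2 stuck-at-0

Fault-free values for test 1 (x1=0, x2=0): N1=0, N2=1, N3=1, N4=0, N5=0, giving Y=0. Observed 1.
Test 1: faults giving observed 1 are {N2 stuck-at-0, N3 stuck-at-0, N4 stuck-at-1, N5 stuck-at-1}.
Test 2 (x1=0, x2=1): fault-free N1=1, N2=0, N3=1, N4=0, N5=0 → 0; observed 0. Eliminates N3 stuck-at-0, N4 stuck-at-1, N5 stuck-at-1.
Only N2 stuck-at-0 is consistent with every test.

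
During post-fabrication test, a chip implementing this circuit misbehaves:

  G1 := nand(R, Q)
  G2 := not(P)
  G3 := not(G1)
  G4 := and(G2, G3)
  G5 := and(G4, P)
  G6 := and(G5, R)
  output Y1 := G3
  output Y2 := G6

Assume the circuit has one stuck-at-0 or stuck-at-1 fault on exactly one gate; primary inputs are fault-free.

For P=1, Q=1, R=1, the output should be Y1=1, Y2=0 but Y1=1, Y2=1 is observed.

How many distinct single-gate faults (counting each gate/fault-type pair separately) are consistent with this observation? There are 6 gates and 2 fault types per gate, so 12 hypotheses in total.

4

Fault-free: G1=0, G2=0, G3=1, G4=0, G5=0, G6=0 → Y1=1, Y2=0. Observed Y1=1, Y2=1.
  G1 stuck-at-0: output Y1=1, Y2=0 ✗
  G1 stuck-at-1: output Y1=0, Y2=0 ✗
  G2 stuck-at-0: output Y1=1, Y2=0 ✗
  G2 stuck-at-1: output Y1=1, Y2=1 ✓
  G3 stuck-at-0: output Y1=0, Y2=0 ✗
  G3 stuck-at-1: output Y1=1, Y2=0 ✗
  G4 stuck-at-0: output Y1=1, Y2=0 ✗
  G4 stuck-at-1: output Y1=1, Y2=1 ✓
  G5 stuck-at-0: output Y1=1, Y2=0 ✗
  G5 stuck-at-1: output Y1=1, Y2=1 ✓
  G6 stuck-at-0: output Y1=1, Y2=0 ✗
  G6 stuck-at-1: output Y1=1, Y2=1 ✓
Consistent faults: {G2 stuck-at-1, G4 stuck-at-1, G5 stuck-at-1, G6 stuck-at-1} — 4 in all.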